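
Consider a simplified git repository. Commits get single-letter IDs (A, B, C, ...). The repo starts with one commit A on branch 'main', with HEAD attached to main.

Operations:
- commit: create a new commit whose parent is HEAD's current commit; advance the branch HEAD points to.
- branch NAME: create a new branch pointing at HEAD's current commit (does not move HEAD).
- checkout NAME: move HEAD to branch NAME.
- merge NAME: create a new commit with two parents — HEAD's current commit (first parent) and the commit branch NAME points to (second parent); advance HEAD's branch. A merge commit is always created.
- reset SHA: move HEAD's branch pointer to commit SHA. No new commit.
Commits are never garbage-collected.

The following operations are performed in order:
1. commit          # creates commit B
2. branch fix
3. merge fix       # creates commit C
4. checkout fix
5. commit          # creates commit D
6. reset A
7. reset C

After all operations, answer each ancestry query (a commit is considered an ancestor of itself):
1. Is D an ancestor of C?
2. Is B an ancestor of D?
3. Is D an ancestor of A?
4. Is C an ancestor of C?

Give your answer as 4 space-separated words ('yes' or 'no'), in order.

Answer: no yes no yes

Derivation:
After op 1 (commit): HEAD=main@B [main=B]
After op 2 (branch): HEAD=main@B [fix=B main=B]
After op 3 (merge): HEAD=main@C [fix=B main=C]
After op 4 (checkout): HEAD=fix@B [fix=B main=C]
After op 5 (commit): HEAD=fix@D [fix=D main=C]
After op 6 (reset): HEAD=fix@A [fix=A main=C]
After op 7 (reset): HEAD=fix@C [fix=C main=C]
ancestors(C) = {A,B,C}; D in? no
ancestors(D) = {A,B,D}; B in? yes
ancestors(A) = {A}; D in? no
ancestors(C) = {A,B,C}; C in? yes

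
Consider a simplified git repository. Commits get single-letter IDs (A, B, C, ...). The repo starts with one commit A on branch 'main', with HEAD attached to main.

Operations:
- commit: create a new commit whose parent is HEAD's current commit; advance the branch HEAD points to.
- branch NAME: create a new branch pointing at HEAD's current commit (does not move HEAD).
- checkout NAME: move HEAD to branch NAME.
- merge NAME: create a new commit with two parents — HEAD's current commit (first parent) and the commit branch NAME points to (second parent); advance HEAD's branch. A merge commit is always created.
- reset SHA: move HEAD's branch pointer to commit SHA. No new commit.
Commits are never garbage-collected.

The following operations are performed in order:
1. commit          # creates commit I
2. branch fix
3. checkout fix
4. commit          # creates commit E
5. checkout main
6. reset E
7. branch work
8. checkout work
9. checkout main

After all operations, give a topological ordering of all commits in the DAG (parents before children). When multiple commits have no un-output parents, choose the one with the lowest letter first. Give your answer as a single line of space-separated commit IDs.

After op 1 (commit): HEAD=main@I [main=I]
After op 2 (branch): HEAD=main@I [fix=I main=I]
After op 3 (checkout): HEAD=fix@I [fix=I main=I]
After op 4 (commit): HEAD=fix@E [fix=E main=I]
After op 5 (checkout): HEAD=main@I [fix=E main=I]
After op 6 (reset): HEAD=main@E [fix=E main=E]
After op 7 (branch): HEAD=main@E [fix=E main=E work=E]
After op 8 (checkout): HEAD=work@E [fix=E main=E work=E]
After op 9 (checkout): HEAD=main@E [fix=E main=E work=E]
commit A: parents=[]
commit E: parents=['I']
commit I: parents=['A']

Answer: A I E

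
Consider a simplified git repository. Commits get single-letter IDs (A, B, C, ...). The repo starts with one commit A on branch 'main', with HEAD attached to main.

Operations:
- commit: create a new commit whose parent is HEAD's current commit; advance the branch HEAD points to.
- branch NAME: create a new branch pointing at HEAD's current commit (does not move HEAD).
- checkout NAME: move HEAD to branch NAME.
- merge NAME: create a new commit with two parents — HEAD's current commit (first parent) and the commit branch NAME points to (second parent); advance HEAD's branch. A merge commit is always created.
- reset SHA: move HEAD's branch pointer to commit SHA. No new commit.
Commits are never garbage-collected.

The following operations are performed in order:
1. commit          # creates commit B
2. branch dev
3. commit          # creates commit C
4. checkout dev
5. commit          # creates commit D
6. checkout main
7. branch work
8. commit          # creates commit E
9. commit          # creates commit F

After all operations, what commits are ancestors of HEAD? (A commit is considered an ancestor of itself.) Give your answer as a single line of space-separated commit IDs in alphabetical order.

Answer: A B C E F

Derivation:
After op 1 (commit): HEAD=main@B [main=B]
After op 2 (branch): HEAD=main@B [dev=B main=B]
After op 3 (commit): HEAD=main@C [dev=B main=C]
After op 4 (checkout): HEAD=dev@B [dev=B main=C]
After op 5 (commit): HEAD=dev@D [dev=D main=C]
After op 6 (checkout): HEAD=main@C [dev=D main=C]
After op 7 (branch): HEAD=main@C [dev=D main=C work=C]
After op 8 (commit): HEAD=main@E [dev=D main=E work=C]
After op 9 (commit): HEAD=main@F [dev=D main=F work=C]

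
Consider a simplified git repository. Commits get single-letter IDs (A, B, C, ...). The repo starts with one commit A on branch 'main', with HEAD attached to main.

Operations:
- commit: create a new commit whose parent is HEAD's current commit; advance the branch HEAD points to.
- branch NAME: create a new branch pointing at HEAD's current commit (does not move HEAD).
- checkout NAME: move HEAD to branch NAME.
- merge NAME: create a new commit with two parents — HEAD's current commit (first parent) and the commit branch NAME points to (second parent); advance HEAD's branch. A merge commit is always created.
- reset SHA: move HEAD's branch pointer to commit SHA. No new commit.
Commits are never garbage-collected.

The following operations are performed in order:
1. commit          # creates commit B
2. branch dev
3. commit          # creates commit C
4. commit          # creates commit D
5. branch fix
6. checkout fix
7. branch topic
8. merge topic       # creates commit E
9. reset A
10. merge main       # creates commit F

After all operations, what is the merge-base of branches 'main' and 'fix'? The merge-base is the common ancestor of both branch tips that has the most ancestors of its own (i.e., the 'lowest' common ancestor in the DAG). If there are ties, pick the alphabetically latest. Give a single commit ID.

After op 1 (commit): HEAD=main@B [main=B]
After op 2 (branch): HEAD=main@B [dev=B main=B]
After op 3 (commit): HEAD=main@C [dev=B main=C]
After op 4 (commit): HEAD=main@D [dev=B main=D]
After op 5 (branch): HEAD=main@D [dev=B fix=D main=D]
After op 6 (checkout): HEAD=fix@D [dev=B fix=D main=D]
After op 7 (branch): HEAD=fix@D [dev=B fix=D main=D topic=D]
After op 8 (merge): HEAD=fix@E [dev=B fix=E main=D topic=D]
After op 9 (reset): HEAD=fix@A [dev=B fix=A main=D topic=D]
After op 10 (merge): HEAD=fix@F [dev=B fix=F main=D topic=D]
ancestors(main=D): ['A', 'B', 'C', 'D']
ancestors(fix=F): ['A', 'B', 'C', 'D', 'F']
common: ['A', 'B', 'C', 'D']

Answer: D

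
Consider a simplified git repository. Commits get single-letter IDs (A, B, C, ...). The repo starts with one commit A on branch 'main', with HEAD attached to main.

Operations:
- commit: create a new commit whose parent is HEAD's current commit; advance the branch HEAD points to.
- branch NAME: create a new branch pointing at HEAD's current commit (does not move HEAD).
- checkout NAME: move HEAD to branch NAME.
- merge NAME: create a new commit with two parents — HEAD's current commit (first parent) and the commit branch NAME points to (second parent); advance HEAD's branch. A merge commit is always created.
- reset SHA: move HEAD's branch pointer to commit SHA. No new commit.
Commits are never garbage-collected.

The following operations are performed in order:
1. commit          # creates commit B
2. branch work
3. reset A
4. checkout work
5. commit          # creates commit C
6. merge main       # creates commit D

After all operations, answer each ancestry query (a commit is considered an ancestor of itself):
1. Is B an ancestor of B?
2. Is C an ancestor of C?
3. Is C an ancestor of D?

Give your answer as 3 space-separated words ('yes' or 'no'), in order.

Answer: yes yes yes

Derivation:
After op 1 (commit): HEAD=main@B [main=B]
After op 2 (branch): HEAD=main@B [main=B work=B]
After op 3 (reset): HEAD=main@A [main=A work=B]
After op 4 (checkout): HEAD=work@B [main=A work=B]
After op 5 (commit): HEAD=work@C [main=A work=C]
After op 6 (merge): HEAD=work@D [main=A work=D]
ancestors(B) = {A,B}; B in? yes
ancestors(C) = {A,B,C}; C in? yes
ancestors(D) = {A,B,C,D}; C in? yes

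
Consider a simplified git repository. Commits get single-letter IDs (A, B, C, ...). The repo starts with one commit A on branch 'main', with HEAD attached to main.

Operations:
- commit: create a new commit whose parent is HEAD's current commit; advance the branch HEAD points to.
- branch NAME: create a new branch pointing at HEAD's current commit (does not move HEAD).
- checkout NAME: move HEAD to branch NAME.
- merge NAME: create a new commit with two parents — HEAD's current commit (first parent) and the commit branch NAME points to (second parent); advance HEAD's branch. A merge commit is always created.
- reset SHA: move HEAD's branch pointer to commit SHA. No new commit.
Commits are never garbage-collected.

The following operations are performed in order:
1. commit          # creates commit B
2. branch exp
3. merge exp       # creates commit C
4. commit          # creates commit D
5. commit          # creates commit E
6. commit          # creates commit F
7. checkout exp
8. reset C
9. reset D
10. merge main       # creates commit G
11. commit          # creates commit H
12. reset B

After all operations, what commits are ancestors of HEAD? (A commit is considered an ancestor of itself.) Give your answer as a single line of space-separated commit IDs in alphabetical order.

After op 1 (commit): HEAD=main@B [main=B]
After op 2 (branch): HEAD=main@B [exp=B main=B]
After op 3 (merge): HEAD=main@C [exp=B main=C]
After op 4 (commit): HEAD=main@D [exp=B main=D]
After op 5 (commit): HEAD=main@E [exp=B main=E]
After op 6 (commit): HEAD=main@F [exp=B main=F]
After op 7 (checkout): HEAD=exp@B [exp=B main=F]
After op 8 (reset): HEAD=exp@C [exp=C main=F]
After op 9 (reset): HEAD=exp@D [exp=D main=F]
After op 10 (merge): HEAD=exp@G [exp=G main=F]
After op 11 (commit): HEAD=exp@H [exp=H main=F]
After op 12 (reset): HEAD=exp@B [exp=B main=F]

Answer: A B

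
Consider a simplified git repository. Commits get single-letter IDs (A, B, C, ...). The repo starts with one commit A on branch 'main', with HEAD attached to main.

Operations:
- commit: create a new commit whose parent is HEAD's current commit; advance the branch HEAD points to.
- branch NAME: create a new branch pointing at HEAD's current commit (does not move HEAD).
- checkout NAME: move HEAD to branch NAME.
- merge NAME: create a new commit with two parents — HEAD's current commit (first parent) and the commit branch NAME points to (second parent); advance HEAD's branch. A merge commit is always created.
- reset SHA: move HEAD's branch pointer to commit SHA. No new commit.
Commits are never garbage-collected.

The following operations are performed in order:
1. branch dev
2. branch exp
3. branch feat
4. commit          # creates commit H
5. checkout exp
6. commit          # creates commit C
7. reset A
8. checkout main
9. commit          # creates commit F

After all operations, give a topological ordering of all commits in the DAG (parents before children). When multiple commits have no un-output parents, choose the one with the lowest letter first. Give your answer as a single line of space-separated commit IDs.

After op 1 (branch): HEAD=main@A [dev=A main=A]
After op 2 (branch): HEAD=main@A [dev=A exp=A main=A]
After op 3 (branch): HEAD=main@A [dev=A exp=A feat=A main=A]
After op 4 (commit): HEAD=main@H [dev=A exp=A feat=A main=H]
After op 5 (checkout): HEAD=exp@A [dev=A exp=A feat=A main=H]
After op 6 (commit): HEAD=exp@C [dev=A exp=C feat=A main=H]
After op 7 (reset): HEAD=exp@A [dev=A exp=A feat=A main=H]
After op 8 (checkout): HEAD=main@H [dev=A exp=A feat=A main=H]
After op 9 (commit): HEAD=main@F [dev=A exp=A feat=A main=F]
commit A: parents=[]
commit C: parents=['A']
commit F: parents=['H']
commit H: parents=['A']

Answer: A C H F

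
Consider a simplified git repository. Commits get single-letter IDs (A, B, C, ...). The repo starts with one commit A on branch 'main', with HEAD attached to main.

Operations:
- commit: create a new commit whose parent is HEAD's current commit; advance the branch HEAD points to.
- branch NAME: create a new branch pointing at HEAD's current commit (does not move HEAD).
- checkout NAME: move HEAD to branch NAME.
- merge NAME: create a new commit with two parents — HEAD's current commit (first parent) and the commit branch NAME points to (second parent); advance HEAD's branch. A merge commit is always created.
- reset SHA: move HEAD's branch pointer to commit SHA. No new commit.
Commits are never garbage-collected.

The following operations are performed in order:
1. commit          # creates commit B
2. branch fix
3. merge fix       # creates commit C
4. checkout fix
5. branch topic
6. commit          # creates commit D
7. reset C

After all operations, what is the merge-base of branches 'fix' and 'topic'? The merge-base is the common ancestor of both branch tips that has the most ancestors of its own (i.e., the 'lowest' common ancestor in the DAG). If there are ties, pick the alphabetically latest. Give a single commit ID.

Answer: B

Derivation:
After op 1 (commit): HEAD=main@B [main=B]
After op 2 (branch): HEAD=main@B [fix=B main=B]
After op 3 (merge): HEAD=main@C [fix=B main=C]
After op 4 (checkout): HEAD=fix@B [fix=B main=C]
After op 5 (branch): HEAD=fix@B [fix=B main=C topic=B]
After op 6 (commit): HEAD=fix@D [fix=D main=C topic=B]
After op 7 (reset): HEAD=fix@C [fix=C main=C topic=B]
ancestors(fix=C): ['A', 'B', 'C']
ancestors(topic=B): ['A', 'B']
common: ['A', 'B']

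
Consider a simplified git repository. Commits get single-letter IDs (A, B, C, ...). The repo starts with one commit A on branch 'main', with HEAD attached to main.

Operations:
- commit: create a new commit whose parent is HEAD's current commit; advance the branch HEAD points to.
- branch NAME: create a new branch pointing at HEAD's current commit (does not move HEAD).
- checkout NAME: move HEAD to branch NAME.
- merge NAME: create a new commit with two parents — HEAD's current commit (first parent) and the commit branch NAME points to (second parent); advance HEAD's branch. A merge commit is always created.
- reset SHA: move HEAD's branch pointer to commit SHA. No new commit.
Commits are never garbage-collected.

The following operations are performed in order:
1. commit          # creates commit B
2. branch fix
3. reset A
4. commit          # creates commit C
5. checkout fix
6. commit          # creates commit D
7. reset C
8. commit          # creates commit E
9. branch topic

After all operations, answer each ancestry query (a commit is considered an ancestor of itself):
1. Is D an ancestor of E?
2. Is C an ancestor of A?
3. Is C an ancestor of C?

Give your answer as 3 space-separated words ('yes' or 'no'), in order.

Answer: no no yes

Derivation:
After op 1 (commit): HEAD=main@B [main=B]
After op 2 (branch): HEAD=main@B [fix=B main=B]
After op 3 (reset): HEAD=main@A [fix=B main=A]
After op 4 (commit): HEAD=main@C [fix=B main=C]
After op 5 (checkout): HEAD=fix@B [fix=B main=C]
After op 6 (commit): HEAD=fix@D [fix=D main=C]
After op 7 (reset): HEAD=fix@C [fix=C main=C]
After op 8 (commit): HEAD=fix@E [fix=E main=C]
After op 9 (branch): HEAD=fix@E [fix=E main=C topic=E]
ancestors(E) = {A,C,E}; D in? no
ancestors(A) = {A}; C in? no
ancestors(C) = {A,C}; C in? yes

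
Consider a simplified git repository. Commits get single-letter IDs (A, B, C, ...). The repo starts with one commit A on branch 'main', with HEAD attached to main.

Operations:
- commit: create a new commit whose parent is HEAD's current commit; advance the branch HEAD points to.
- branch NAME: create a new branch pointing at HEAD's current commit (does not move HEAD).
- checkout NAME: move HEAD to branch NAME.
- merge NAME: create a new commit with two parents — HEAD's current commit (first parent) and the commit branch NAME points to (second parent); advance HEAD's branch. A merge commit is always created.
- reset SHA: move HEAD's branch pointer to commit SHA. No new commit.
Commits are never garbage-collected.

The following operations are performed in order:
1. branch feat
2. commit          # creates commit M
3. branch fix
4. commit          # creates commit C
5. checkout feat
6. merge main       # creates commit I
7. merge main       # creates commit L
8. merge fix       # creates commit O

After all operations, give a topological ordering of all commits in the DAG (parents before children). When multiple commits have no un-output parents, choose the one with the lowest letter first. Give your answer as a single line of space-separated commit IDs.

After op 1 (branch): HEAD=main@A [feat=A main=A]
After op 2 (commit): HEAD=main@M [feat=A main=M]
After op 3 (branch): HEAD=main@M [feat=A fix=M main=M]
After op 4 (commit): HEAD=main@C [feat=A fix=M main=C]
After op 5 (checkout): HEAD=feat@A [feat=A fix=M main=C]
After op 6 (merge): HEAD=feat@I [feat=I fix=M main=C]
After op 7 (merge): HEAD=feat@L [feat=L fix=M main=C]
After op 8 (merge): HEAD=feat@O [feat=O fix=M main=C]
commit A: parents=[]
commit C: parents=['M']
commit I: parents=['A', 'C']
commit L: parents=['I', 'C']
commit M: parents=['A']
commit O: parents=['L', 'M']

Answer: A M C I L O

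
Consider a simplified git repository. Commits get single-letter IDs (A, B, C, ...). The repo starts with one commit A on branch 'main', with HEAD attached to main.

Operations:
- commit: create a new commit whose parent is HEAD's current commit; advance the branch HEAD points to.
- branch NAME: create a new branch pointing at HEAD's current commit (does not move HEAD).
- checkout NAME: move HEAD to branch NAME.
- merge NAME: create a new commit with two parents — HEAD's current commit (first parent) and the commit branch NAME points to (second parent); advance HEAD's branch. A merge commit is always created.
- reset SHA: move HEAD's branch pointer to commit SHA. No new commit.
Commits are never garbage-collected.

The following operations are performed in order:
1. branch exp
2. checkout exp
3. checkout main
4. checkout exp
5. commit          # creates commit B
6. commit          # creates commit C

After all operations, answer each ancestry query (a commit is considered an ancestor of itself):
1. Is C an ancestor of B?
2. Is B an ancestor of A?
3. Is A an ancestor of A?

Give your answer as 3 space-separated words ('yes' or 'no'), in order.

Answer: no no yes

Derivation:
After op 1 (branch): HEAD=main@A [exp=A main=A]
After op 2 (checkout): HEAD=exp@A [exp=A main=A]
After op 3 (checkout): HEAD=main@A [exp=A main=A]
After op 4 (checkout): HEAD=exp@A [exp=A main=A]
After op 5 (commit): HEAD=exp@B [exp=B main=A]
After op 6 (commit): HEAD=exp@C [exp=C main=A]
ancestors(B) = {A,B}; C in? no
ancestors(A) = {A}; B in? no
ancestors(A) = {A}; A in? yes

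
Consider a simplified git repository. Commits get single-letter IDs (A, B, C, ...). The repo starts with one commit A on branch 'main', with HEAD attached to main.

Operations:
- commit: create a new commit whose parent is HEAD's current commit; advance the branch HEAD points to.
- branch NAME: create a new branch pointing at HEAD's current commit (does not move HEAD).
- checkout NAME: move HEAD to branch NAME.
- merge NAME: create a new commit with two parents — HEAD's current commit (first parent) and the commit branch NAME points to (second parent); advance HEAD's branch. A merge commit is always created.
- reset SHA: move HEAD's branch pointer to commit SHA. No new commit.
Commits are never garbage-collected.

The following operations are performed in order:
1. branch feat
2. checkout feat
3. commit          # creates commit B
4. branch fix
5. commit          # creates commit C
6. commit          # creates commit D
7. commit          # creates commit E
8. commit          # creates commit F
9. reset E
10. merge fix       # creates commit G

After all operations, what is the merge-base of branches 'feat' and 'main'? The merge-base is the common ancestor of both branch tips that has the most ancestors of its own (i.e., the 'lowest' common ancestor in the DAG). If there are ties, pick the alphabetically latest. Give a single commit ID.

After op 1 (branch): HEAD=main@A [feat=A main=A]
After op 2 (checkout): HEAD=feat@A [feat=A main=A]
After op 3 (commit): HEAD=feat@B [feat=B main=A]
After op 4 (branch): HEAD=feat@B [feat=B fix=B main=A]
After op 5 (commit): HEAD=feat@C [feat=C fix=B main=A]
After op 6 (commit): HEAD=feat@D [feat=D fix=B main=A]
After op 7 (commit): HEAD=feat@E [feat=E fix=B main=A]
After op 8 (commit): HEAD=feat@F [feat=F fix=B main=A]
After op 9 (reset): HEAD=feat@E [feat=E fix=B main=A]
After op 10 (merge): HEAD=feat@G [feat=G fix=B main=A]
ancestors(feat=G): ['A', 'B', 'C', 'D', 'E', 'G']
ancestors(main=A): ['A']
common: ['A']

Answer: A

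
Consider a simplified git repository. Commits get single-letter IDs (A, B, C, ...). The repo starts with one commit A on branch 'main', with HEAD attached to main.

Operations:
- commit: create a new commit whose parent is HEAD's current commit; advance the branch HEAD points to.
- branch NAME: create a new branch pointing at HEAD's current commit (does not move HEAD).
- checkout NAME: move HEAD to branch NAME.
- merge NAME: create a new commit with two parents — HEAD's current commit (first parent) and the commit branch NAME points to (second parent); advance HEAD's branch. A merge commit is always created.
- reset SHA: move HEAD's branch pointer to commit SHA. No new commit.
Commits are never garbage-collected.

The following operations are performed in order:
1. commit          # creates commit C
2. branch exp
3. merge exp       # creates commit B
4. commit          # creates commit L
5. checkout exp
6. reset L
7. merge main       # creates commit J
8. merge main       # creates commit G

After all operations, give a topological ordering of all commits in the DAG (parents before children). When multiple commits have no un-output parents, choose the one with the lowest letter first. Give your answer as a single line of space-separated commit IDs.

After op 1 (commit): HEAD=main@C [main=C]
After op 2 (branch): HEAD=main@C [exp=C main=C]
After op 3 (merge): HEAD=main@B [exp=C main=B]
After op 4 (commit): HEAD=main@L [exp=C main=L]
After op 5 (checkout): HEAD=exp@C [exp=C main=L]
After op 6 (reset): HEAD=exp@L [exp=L main=L]
After op 7 (merge): HEAD=exp@J [exp=J main=L]
After op 8 (merge): HEAD=exp@G [exp=G main=L]
commit A: parents=[]
commit B: parents=['C', 'C']
commit C: parents=['A']
commit G: parents=['J', 'L']
commit J: parents=['L', 'L']
commit L: parents=['B']

Answer: A C B L J G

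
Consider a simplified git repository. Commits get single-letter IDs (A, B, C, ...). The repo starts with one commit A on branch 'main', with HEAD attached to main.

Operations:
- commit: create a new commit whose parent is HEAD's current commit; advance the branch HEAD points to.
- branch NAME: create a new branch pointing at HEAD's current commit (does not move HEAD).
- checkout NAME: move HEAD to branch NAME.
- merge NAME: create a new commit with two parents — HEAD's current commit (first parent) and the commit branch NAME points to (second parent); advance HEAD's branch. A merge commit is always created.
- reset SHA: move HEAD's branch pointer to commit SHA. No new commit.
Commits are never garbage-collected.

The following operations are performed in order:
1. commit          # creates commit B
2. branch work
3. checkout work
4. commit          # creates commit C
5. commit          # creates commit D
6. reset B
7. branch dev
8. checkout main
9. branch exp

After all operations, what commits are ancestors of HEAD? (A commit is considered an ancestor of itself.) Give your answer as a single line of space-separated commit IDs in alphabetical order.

After op 1 (commit): HEAD=main@B [main=B]
After op 2 (branch): HEAD=main@B [main=B work=B]
After op 3 (checkout): HEAD=work@B [main=B work=B]
After op 4 (commit): HEAD=work@C [main=B work=C]
After op 5 (commit): HEAD=work@D [main=B work=D]
After op 6 (reset): HEAD=work@B [main=B work=B]
After op 7 (branch): HEAD=work@B [dev=B main=B work=B]
After op 8 (checkout): HEAD=main@B [dev=B main=B work=B]
After op 9 (branch): HEAD=main@B [dev=B exp=B main=B work=B]

Answer: A B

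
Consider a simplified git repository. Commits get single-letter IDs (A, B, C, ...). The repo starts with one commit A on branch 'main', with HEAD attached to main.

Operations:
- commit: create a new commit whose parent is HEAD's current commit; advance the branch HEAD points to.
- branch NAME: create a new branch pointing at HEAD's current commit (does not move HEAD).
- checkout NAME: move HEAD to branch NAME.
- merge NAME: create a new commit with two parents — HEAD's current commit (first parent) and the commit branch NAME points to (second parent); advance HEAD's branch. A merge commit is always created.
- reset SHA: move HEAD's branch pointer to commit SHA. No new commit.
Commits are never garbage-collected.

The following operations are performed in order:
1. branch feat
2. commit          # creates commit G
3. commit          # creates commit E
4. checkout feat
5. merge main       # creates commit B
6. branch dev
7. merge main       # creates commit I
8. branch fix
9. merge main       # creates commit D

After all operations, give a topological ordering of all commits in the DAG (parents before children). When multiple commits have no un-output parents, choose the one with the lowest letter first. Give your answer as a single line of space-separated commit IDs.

Answer: A G E B I D

Derivation:
After op 1 (branch): HEAD=main@A [feat=A main=A]
After op 2 (commit): HEAD=main@G [feat=A main=G]
After op 3 (commit): HEAD=main@E [feat=A main=E]
After op 4 (checkout): HEAD=feat@A [feat=A main=E]
After op 5 (merge): HEAD=feat@B [feat=B main=E]
After op 6 (branch): HEAD=feat@B [dev=B feat=B main=E]
After op 7 (merge): HEAD=feat@I [dev=B feat=I main=E]
After op 8 (branch): HEAD=feat@I [dev=B feat=I fix=I main=E]
After op 9 (merge): HEAD=feat@D [dev=B feat=D fix=I main=E]
commit A: parents=[]
commit B: parents=['A', 'E']
commit D: parents=['I', 'E']
commit E: parents=['G']
commit G: parents=['A']
commit I: parents=['B', 'E']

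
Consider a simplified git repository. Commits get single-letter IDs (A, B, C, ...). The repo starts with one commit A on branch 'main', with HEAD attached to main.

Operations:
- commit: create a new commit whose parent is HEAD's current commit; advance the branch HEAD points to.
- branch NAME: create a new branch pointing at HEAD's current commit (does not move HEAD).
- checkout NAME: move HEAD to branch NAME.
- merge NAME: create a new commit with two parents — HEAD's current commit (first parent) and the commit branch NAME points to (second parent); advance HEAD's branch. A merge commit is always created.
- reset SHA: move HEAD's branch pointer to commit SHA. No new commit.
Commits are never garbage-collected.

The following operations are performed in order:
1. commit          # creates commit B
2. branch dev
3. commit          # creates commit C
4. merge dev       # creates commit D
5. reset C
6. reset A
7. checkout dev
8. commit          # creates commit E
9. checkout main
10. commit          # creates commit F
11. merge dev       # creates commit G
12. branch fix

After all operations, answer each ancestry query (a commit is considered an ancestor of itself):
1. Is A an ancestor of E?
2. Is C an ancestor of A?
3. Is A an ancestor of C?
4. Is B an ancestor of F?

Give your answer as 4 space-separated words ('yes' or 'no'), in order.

After op 1 (commit): HEAD=main@B [main=B]
After op 2 (branch): HEAD=main@B [dev=B main=B]
After op 3 (commit): HEAD=main@C [dev=B main=C]
After op 4 (merge): HEAD=main@D [dev=B main=D]
After op 5 (reset): HEAD=main@C [dev=B main=C]
After op 6 (reset): HEAD=main@A [dev=B main=A]
After op 7 (checkout): HEAD=dev@B [dev=B main=A]
After op 8 (commit): HEAD=dev@E [dev=E main=A]
After op 9 (checkout): HEAD=main@A [dev=E main=A]
After op 10 (commit): HEAD=main@F [dev=E main=F]
After op 11 (merge): HEAD=main@G [dev=E main=G]
After op 12 (branch): HEAD=main@G [dev=E fix=G main=G]
ancestors(E) = {A,B,E}; A in? yes
ancestors(A) = {A}; C in? no
ancestors(C) = {A,B,C}; A in? yes
ancestors(F) = {A,F}; B in? no

Answer: yes no yes no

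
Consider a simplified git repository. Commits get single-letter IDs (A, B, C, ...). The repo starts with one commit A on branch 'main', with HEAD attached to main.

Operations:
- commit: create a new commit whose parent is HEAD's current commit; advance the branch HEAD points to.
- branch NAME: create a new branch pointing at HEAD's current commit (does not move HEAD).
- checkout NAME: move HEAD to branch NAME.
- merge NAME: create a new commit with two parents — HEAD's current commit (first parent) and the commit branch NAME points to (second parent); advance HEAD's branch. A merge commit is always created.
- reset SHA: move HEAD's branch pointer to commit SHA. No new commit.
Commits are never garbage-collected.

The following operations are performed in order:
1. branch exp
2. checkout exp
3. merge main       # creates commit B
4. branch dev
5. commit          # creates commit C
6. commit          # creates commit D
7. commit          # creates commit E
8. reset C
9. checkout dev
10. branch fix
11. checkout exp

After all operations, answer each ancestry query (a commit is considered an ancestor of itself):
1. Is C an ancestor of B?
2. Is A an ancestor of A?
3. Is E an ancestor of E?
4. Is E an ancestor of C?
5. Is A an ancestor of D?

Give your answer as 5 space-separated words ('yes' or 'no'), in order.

After op 1 (branch): HEAD=main@A [exp=A main=A]
After op 2 (checkout): HEAD=exp@A [exp=A main=A]
After op 3 (merge): HEAD=exp@B [exp=B main=A]
After op 4 (branch): HEAD=exp@B [dev=B exp=B main=A]
After op 5 (commit): HEAD=exp@C [dev=B exp=C main=A]
After op 6 (commit): HEAD=exp@D [dev=B exp=D main=A]
After op 7 (commit): HEAD=exp@E [dev=B exp=E main=A]
After op 8 (reset): HEAD=exp@C [dev=B exp=C main=A]
After op 9 (checkout): HEAD=dev@B [dev=B exp=C main=A]
After op 10 (branch): HEAD=dev@B [dev=B exp=C fix=B main=A]
After op 11 (checkout): HEAD=exp@C [dev=B exp=C fix=B main=A]
ancestors(B) = {A,B}; C in? no
ancestors(A) = {A}; A in? yes
ancestors(E) = {A,B,C,D,E}; E in? yes
ancestors(C) = {A,B,C}; E in? no
ancestors(D) = {A,B,C,D}; A in? yes

Answer: no yes yes no yes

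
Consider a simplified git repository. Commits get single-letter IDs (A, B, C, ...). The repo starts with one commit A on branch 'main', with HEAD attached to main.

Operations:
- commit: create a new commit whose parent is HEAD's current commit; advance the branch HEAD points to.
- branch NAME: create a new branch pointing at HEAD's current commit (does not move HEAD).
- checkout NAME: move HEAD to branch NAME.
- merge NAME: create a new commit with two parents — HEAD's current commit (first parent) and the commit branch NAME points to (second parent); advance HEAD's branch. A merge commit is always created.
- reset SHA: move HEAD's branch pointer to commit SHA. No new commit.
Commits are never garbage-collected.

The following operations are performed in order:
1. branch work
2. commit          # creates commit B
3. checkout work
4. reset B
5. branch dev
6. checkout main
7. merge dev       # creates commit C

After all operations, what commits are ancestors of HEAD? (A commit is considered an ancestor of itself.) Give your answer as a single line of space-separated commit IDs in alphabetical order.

Answer: A B C

Derivation:
After op 1 (branch): HEAD=main@A [main=A work=A]
After op 2 (commit): HEAD=main@B [main=B work=A]
After op 3 (checkout): HEAD=work@A [main=B work=A]
After op 4 (reset): HEAD=work@B [main=B work=B]
After op 5 (branch): HEAD=work@B [dev=B main=B work=B]
After op 6 (checkout): HEAD=main@B [dev=B main=B work=B]
After op 7 (merge): HEAD=main@C [dev=B main=C work=B]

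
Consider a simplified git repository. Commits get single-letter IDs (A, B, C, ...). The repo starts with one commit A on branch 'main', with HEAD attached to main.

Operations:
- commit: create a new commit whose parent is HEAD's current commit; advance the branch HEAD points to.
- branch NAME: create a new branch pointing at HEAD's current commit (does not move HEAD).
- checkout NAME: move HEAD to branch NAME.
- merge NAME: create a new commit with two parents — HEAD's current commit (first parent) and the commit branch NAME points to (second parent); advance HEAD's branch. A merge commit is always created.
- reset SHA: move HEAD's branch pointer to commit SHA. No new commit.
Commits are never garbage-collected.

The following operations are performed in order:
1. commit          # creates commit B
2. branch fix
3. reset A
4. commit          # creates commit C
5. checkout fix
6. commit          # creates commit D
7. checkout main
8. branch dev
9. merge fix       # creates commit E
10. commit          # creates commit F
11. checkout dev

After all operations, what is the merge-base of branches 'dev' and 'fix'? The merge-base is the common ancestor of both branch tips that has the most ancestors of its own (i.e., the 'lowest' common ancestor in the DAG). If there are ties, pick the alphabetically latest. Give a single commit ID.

After op 1 (commit): HEAD=main@B [main=B]
After op 2 (branch): HEAD=main@B [fix=B main=B]
After op 3 (reset): HEAD=main@A [fix=B main=A]
After op 4 (commit): HEAD=main@C [fix=B main=C]
After op 5 (checkout): HEAD=fix@B [fix=B main=C]
After op 6 (commit): HEAD=fix@D [fix=D main=C]
After op 7 (checkout): HEAD=main@C [fix=D main=C]
After op 8 (branch): HEAD=main@C [dev=C fix=D main=C]
After op 9 (merge): HEAD=main@E [dev=C fix=D main=E]
After op 10 (commit): HEAD=main@F [dev=C fix=D main=F]
After op 11 (checkout): HEAD=dev@C [dev=C fix=D main=F]
ancestors(dev=C): ['A', 'C']
ancestors(fix=D): ['A', 'B', 'D']
common: ['A']

Answer: A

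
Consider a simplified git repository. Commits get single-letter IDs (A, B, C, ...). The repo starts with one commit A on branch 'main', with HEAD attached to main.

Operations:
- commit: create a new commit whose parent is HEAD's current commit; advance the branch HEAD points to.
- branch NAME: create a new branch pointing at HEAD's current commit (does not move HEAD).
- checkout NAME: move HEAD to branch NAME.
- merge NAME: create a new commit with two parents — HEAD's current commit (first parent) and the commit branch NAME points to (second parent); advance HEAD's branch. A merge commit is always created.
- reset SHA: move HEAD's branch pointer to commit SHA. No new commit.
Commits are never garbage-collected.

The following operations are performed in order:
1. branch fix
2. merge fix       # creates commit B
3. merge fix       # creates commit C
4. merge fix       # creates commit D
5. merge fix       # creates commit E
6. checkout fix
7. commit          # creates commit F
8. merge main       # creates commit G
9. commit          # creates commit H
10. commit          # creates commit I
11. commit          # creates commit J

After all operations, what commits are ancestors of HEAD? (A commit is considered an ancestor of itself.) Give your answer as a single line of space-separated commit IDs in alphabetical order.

After op 1 (branch): HEAD=main@A [fix=A main=A]
After op 2 (merge): HEAD=main@B [fix=A main=B]
After op 3 (merge): HEAD=main@C [fix=A main=C]
After op 4 (merge): HEAD=main@D [fix=A main=D]
After op 5 (merge): HEAD=main@E [fix=A main=E]
After op 6 (checkout): HEAD=fix@A [fix=A main=E]
After op 7 (commit): HEAD=fix@F [fix=F main=E]
After op 8 (merge): HEAD=fix@G [fix=G main=E]
After op 9 (commit): HEAD=fix@H [fix=H main=E]
After op 10 (commit): HEAD=fix@I [fix=I main=E]
After op 11 (commit): HEAD=fix@J [fix=J main=E]

Answer: A B C D E F G H I J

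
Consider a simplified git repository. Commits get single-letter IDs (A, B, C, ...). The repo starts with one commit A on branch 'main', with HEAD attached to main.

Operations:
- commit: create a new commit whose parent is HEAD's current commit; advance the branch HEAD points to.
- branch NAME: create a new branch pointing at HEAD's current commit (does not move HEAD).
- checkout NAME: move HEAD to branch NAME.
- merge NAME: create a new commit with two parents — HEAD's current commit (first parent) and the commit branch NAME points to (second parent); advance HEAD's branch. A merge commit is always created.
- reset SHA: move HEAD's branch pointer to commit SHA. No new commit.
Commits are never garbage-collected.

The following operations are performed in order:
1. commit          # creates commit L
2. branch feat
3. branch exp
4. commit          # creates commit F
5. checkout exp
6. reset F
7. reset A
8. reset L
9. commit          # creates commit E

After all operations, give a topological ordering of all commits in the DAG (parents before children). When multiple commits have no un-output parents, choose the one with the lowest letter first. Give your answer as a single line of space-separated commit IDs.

Answer: A L E F

Derivation:
After op 1 (commit): HEAD=main@L [main=L]
After op 2 (branch): HEAD=main@L [feat=L main=L]
After op 3 (branch): HEAD=main@L [exp=L feat=L main=L]
After op 4 (commit): HEAD=main@F [exp=L feat=L main=F]
After op 5 (checkout): HEAD=exp@L [exp=L feat=L main=F]
After op 6 (reset): HEAD=exp@F [exp=F feat=L main=F]
After op 7 (reset): HEAD=exp@A [exp=A feat=L main=F]
After op 8 (reset): HEAD=exp@L [exp=L feat=L main=F]
After op 9 (commit): HEAD=exp@E [exp=E feat=L main=F]
commit A: parents=[]
commit E: parents=['L']
commit F: parents=['L']
commit L: parents=['A']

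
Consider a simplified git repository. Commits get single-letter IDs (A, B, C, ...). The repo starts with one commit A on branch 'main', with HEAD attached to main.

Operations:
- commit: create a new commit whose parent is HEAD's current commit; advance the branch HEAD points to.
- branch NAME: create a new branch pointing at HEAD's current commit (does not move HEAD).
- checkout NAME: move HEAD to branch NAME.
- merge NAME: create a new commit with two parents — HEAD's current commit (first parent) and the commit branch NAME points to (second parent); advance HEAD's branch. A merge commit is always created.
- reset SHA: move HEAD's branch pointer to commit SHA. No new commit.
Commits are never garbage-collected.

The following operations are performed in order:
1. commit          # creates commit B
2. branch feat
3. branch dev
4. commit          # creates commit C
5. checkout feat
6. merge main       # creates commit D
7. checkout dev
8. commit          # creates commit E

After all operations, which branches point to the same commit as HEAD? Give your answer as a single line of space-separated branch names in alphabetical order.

Answer: dev

Derivation:
After op 1 (commit): HEAD=main@B [main=B]
After op 2 (branch): HEAD=main@B [feat=B main=B]
After op 3 (branch): HEAD=main@B [dev=B feat=B main=B]
After op 4 (commit): HEAD=main@C [dev=B feat=B main=C]
After op 5 (checkout): HEAD=feat@B [dev=B feat=B main=C]
After op 6 (merge): HEAD=feat@D [dev=B feat=D main=C]
After op 7 (checkout): HEAD=dev@B [dev=B feat=D main=C]
After op 8 (commit): HEAD=dev@E [dev=E feat=D main=C]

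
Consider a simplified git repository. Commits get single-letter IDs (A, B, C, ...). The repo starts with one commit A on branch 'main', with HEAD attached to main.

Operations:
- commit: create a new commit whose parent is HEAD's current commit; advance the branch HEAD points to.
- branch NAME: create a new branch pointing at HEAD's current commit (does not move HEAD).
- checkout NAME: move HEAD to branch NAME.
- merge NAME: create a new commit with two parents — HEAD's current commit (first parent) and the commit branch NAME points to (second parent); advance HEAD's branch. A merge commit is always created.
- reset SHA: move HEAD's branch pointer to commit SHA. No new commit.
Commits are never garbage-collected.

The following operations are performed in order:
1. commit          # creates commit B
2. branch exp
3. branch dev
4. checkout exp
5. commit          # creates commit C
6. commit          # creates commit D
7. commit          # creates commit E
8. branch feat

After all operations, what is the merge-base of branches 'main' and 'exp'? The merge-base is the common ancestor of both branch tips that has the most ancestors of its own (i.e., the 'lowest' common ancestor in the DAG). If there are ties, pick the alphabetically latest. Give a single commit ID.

Answer: B

Derivation:
After op 1 (commit): HEAD=main@B [main=B]
After op 2 (branch): HEAD=main@B [exp=B main=B]
After op 3 (branch): HEAD=main@B [dev=B exp=B main=B]
After op 4 (checkout): HEAD=exp@B [dev=B exp=B main=B]
After op 5 (commit): HEAD=exp@C [dev=B exp=C main=B]
After op 6 (commit): HEAD=exp@D [dev=B exp=D main=B]
After op 7 (commit): HEAD=exp@E [dev=B exp=E main=B]
After op 8 (branch): HEAD=exp@E [dev=B exp=E feat=E main=B]
ancestors(main=B): ['A', 'B']
ancestors(exp=E): ['A', 'B', 'C', 'D', 'E']
common: ['A', 'B']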